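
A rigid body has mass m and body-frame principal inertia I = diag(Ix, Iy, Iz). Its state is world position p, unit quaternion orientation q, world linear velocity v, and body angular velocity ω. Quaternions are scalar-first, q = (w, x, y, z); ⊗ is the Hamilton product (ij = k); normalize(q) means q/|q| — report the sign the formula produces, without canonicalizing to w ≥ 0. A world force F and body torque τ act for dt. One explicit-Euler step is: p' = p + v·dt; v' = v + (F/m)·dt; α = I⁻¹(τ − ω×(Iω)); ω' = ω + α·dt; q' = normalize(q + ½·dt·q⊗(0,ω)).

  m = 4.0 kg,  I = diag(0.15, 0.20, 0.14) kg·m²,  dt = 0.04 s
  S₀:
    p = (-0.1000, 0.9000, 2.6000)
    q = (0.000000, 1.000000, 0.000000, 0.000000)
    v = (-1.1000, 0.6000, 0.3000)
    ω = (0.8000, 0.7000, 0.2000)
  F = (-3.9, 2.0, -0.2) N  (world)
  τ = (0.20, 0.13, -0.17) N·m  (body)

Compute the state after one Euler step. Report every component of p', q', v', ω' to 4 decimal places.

precession coupling ω×(Iω) = (-0.0084, 0.0016, 0.0280)
α = I⁻¹(τ − ω×Iω) = (1.3893, 0.6420, -1.4143)
ω + α·dt = (0.8556, 0.7257, 0.1434)
q⊗(0,ω) = (-0.8000000, 0.0000000, -0.2000000, 0.7000000)
q + ½dt·q⊗(0,ω), renormalized = (-0.0160, 0.9998, -0.0040, 0.0140)
a = F/m = (-0.9750, 0.5000, -0.0500)
p' = p + v·dt = (-0.1440, 0.9240, 2.6120)
new velocity v' = (-1.1390, 0.6200, 0.2980)

p' = (-0.1440, 0.9240, 2.6120)
q' = (-0.0160, 0.9998, -0.0040, 0.0140)
v' = (-1.1390, 0.6200, 0.2980)
ω' = (0.8556, 0.7257, 0.1434)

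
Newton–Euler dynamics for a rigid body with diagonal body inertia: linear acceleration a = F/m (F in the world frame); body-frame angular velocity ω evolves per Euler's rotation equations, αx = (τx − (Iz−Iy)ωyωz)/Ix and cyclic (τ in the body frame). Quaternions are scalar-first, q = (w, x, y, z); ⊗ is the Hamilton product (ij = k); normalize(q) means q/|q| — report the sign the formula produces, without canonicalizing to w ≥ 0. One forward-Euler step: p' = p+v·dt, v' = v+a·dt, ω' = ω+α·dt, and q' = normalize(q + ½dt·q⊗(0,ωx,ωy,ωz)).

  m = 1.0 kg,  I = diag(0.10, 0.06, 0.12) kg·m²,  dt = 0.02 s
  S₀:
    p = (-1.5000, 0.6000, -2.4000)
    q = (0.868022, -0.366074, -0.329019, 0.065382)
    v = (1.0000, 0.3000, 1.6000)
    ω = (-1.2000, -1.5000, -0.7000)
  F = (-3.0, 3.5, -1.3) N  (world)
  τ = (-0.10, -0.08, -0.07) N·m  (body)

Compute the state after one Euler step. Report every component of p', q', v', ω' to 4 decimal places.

p' = (-1.4800, 0.6060, -2.3680)
q' = (0.8590, -0.3731, -0.3453, 0.0608)
v' = (0.9400, 0.3700, 1.5740)
ω' = (-1.2326, -1.5211, -0.6997)

p' = p + v·dt = (-1.4800, 0.6060, -2.3680)
v + (F/m)dt = (0.9400, 0.3700, 1.5740)
precession coupling ω×(Iω) = (0.0630, -0.0168, -0.0720)
(τ − ω×Iω)/I = (-1.6300, -1.0533, 0.0167)
ω' = ω + α·dt = (-1.2326, -1.5211, -0.6997)
2q̇ = q⊗(0,ω) = (-0.8870499, -0.7132401, -1.6367432, -0.4533272)
q' = normalize(q + ½dt·q⊗(0,ω)) = (0.8590, -0.3731, -0.3453, 0.0608)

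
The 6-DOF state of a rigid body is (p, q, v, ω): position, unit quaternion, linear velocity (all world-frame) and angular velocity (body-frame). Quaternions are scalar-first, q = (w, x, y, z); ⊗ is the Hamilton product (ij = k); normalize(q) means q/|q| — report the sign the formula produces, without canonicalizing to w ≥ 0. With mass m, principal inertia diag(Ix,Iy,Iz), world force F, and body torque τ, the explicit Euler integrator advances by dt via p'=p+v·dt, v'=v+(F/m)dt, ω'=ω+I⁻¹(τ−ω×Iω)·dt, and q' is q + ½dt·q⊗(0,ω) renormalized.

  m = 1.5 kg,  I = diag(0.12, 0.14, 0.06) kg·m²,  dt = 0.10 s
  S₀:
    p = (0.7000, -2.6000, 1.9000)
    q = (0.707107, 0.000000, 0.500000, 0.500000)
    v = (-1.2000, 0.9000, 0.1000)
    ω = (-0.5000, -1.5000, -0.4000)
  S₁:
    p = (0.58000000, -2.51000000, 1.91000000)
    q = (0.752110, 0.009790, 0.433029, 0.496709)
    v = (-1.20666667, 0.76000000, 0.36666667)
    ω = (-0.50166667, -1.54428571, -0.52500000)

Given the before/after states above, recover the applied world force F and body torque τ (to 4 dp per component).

ω₁ − ω₀ = (-0.00166667, -0.04428571, -0.12500000)
ω₀×(Iω₀) = (-0.0480, 0.0120, 0.0150)
τ = I·(Δω/dt) + ω₀×(Iω₀) = (-0.0500, -0.0500, -0.0600)
velocity change Δv = (-0.00666667, -0.14000000, 0.26666667)
m·(v₁−v₀)/dt = (-0.1000, -2.1000, 4.0000)

F = (-0.1000, -2.1000, 4.0000)
τ = (-0.0500, -0.0500, -0.0600)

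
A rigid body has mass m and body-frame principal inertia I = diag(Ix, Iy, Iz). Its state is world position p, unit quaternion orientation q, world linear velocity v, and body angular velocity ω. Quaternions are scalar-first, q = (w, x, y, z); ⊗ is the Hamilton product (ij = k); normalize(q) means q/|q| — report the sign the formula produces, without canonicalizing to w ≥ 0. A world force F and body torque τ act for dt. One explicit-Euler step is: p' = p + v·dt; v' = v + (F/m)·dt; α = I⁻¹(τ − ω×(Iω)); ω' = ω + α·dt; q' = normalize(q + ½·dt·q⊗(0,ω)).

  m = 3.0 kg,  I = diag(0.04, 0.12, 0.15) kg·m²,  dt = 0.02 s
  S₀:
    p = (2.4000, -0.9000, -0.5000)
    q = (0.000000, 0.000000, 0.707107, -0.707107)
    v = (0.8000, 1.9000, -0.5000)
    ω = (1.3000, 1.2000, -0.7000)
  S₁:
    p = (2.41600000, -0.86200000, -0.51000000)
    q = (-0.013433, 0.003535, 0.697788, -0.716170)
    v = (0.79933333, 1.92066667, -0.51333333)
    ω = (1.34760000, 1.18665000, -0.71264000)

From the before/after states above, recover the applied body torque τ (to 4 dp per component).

τ = (0.0700, 0.0200, 0.0300)

Δω = ω₁−ω₀ = (0.04760000, -0.01335000, -0.01264000)
ω₀×(Iω₀) = (-0.0252, 0.1001, 0.1248)
τ = I·(Δω/dt) + ω₀×(Iω₀) = (0.0700, 0.0200, 0.0300)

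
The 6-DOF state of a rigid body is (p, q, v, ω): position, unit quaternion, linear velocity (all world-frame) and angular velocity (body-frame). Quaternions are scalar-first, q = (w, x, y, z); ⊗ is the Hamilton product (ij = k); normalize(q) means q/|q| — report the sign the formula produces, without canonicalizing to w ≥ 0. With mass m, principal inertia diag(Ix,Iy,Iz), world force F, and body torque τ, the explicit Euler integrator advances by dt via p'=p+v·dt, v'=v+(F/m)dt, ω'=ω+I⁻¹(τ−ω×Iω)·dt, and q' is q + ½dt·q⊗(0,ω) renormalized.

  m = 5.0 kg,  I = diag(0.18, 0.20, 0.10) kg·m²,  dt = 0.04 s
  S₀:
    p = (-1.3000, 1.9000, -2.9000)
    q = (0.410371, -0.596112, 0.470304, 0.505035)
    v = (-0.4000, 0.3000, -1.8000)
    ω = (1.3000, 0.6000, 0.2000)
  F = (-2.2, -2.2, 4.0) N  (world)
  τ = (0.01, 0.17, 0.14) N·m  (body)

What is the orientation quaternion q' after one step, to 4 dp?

q' = (0.4180, -0.5894, 0.4905, 0.4871)

Hamilton product q⊗(0,ω) = (0.3917562, 0.3245221, 1.0219905, -0.8869882)
q' = normalize(q + ½dt·q⊗(0,ω)) = (0.4180, -0.5894, 0.4905, 0.4871)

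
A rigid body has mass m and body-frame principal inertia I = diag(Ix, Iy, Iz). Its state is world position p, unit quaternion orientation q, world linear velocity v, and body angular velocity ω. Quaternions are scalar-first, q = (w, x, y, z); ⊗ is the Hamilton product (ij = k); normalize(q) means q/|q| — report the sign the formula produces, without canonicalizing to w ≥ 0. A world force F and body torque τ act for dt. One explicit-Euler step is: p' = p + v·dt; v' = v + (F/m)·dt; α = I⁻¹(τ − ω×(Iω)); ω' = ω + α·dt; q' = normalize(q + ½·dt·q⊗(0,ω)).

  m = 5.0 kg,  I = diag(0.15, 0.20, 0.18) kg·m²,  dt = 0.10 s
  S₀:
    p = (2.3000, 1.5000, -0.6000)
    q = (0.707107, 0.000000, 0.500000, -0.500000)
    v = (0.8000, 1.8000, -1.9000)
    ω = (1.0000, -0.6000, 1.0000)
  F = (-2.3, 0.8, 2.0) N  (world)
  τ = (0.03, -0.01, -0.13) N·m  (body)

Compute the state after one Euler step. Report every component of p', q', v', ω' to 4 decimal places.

gyro term ω×Iω = (0.0120, -0.0300, -0.0300)
α = I⁻¹(τ − ω×Iω) = (0.1200, 0.1000, -0.5556)
ω + α·dt = (1.0120, -0.5900, 0.9444)
Hamilton product q⊗(0,ω) = (0.8000000, 0.9071070, -0.9242642, 0.2071070)
updated quaternion q' = (0.7449, 0.0452, 0.4525, -0.4882)
a = (-0.4600, 0.1600, 0.4000)
p' = p + v·dt = (2.3800, 1.6800, -0.7900)
new velocity v' = (0.7540, 1.8160, -1.8600)

p' = (2.3800, 1.6800, -0.7900)
q' = (0.7449, 0.0452, 0.4525, -0.4882)
v' = (0.7540, 1.8160, -1.8600)
ω' = (1.0120, -0.5900, 0.9444)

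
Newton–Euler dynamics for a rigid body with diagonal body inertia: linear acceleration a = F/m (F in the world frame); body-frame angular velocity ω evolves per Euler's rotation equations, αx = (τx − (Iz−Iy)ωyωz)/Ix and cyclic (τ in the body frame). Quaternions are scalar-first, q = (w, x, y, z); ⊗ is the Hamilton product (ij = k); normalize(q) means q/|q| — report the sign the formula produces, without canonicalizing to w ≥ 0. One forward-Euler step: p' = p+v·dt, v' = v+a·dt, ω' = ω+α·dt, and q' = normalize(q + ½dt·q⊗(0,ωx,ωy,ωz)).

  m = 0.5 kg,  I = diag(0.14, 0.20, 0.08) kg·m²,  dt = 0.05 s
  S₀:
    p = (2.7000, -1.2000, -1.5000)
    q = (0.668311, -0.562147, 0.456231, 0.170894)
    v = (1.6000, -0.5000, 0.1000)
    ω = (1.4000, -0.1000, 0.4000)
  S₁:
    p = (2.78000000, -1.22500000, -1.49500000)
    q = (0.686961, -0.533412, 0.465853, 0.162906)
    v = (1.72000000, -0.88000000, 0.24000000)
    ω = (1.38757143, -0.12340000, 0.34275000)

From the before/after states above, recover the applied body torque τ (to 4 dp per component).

Δω = ω₁−ω₀ = (-0.01242857, -0.02340000, -0.05725000)
precession coupling = (0.0048, 0.0336, -0.0084)
I·α + gyro = (-0.0300, -0.0600, -0.1000)

τ = (-0.0300, -0.0600, -0.1000)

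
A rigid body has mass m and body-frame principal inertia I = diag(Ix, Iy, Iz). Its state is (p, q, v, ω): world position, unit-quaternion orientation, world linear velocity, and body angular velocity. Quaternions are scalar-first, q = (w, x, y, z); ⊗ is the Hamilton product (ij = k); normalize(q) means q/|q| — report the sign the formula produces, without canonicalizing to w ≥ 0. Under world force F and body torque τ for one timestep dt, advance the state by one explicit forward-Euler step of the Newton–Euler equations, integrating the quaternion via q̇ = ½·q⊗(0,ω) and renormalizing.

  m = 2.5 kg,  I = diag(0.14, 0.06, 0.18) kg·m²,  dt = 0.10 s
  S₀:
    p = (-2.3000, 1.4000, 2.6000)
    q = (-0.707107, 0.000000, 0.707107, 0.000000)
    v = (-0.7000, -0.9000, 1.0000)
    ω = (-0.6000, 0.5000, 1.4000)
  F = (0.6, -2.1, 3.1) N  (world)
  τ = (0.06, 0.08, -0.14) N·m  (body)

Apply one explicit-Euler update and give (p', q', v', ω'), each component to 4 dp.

α = I⁻¹(τ − ω×Iω) = (-0.1714, 0.7733, -0.9111)
ω' = ω + α·dt = (-0.6171, 0.5773, 1.3089)
2q̇ = q⊗(0,ω) = (-0.3535535, 1.4142140, -0.3535535, -0.5656856)
q' = normalize(q + ½dt·q⊗(0,ω)) = (-0.7225, 0.0705, 0.6872, -0.0282)
p' = p + v·dt = (-2.3700, 1.3100, 2.7000)
v + (F/m)dt = (-0.6760, -0.9840, 1.1240)

p' = (-2.3700, 1.3100, 2.7000)
q' = (-0.7225, 0.0705, 0.6872, -0.0282)
v' = (-0.6760, -0.9840, 1.1240)
ω' = (-0.6171, 0.5773, 1.3089)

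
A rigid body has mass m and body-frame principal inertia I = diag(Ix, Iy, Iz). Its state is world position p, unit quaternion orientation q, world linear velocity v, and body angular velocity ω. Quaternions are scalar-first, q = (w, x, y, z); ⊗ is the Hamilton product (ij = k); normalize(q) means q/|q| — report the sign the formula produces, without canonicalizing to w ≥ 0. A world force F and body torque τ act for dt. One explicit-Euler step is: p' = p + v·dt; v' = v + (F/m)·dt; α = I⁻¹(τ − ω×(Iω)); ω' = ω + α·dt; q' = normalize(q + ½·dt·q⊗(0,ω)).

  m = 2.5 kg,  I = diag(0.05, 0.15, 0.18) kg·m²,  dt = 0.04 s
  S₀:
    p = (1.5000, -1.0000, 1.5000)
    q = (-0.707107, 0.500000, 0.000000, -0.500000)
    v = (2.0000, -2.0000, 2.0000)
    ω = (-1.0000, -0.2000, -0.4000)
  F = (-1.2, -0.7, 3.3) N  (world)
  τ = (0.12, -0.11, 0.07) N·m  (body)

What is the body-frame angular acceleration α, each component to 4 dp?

ω×(Iω) gyroscopic = (0.0024, -0.0520, 0.0200)
α = I⁻¹(τ − ω×Iω) = (2.3520, -0.3867, 0.2778)

α = (2.3520, -0.3867, 0.2778)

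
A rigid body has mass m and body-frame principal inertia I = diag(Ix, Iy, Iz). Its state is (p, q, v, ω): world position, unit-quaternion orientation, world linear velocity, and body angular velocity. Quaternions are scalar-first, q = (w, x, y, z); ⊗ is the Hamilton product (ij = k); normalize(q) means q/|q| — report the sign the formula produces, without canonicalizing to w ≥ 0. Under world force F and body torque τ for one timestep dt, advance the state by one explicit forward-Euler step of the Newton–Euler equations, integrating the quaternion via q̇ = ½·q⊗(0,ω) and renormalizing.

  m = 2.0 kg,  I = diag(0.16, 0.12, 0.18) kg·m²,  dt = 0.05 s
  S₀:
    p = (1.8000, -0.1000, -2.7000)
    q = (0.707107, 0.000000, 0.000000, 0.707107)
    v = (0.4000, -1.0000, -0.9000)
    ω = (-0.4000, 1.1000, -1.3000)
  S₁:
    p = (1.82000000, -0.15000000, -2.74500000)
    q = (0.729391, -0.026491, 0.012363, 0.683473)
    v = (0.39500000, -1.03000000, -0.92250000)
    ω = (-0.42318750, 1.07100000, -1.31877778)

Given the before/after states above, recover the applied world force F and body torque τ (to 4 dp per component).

ω₁ − ω₀ = (-0.02318750, -0.02900000, -0.01877778)
τ = I·(Δω/dt) + ω₀×(Iω₀) = (-0.1600, -0.0800, -0.0500)
Δv = v₁−v₀ = (-0.00500000, -0.03000000, -0.02250000)
applied force F = (-0.2000, -1.2000, -0.9000)

F = (-0.2000, -1.2000, -0.9000)
τ = (-0.1600, -0.0800, -0.0500)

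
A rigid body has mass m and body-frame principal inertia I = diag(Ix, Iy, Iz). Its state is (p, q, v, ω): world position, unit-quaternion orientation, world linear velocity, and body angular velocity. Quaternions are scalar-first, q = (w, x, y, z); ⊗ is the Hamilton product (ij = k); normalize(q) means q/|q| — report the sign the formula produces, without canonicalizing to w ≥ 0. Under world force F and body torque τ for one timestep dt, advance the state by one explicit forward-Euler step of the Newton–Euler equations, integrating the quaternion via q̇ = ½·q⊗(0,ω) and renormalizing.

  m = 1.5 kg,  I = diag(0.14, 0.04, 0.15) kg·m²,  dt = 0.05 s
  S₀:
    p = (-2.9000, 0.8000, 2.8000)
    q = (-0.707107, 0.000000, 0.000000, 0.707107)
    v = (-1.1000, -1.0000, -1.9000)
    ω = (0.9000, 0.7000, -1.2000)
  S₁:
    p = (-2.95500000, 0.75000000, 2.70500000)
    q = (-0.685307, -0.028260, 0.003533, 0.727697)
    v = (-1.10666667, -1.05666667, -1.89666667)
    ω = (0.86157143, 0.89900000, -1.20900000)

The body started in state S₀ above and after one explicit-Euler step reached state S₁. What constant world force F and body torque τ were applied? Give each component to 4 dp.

F = (-0.2000, -1.7000, 0.1000)
τ = (-0.2000, 0.1700, -0.0900)

Δv = v₁−v₀ = (-0.00666667, -0.05666667, 0.00333333)
applied force F = (-0.2000, -1.7000, 0.1000)
Δω = ω₁−ω₀ = (-0.03842857, 0.19900000, -0.00900000)
precession coupling = (-0.0924, 0.0108, -0.0630)
I·α + gyro = (-0.2000, 0.1700, -0.0900)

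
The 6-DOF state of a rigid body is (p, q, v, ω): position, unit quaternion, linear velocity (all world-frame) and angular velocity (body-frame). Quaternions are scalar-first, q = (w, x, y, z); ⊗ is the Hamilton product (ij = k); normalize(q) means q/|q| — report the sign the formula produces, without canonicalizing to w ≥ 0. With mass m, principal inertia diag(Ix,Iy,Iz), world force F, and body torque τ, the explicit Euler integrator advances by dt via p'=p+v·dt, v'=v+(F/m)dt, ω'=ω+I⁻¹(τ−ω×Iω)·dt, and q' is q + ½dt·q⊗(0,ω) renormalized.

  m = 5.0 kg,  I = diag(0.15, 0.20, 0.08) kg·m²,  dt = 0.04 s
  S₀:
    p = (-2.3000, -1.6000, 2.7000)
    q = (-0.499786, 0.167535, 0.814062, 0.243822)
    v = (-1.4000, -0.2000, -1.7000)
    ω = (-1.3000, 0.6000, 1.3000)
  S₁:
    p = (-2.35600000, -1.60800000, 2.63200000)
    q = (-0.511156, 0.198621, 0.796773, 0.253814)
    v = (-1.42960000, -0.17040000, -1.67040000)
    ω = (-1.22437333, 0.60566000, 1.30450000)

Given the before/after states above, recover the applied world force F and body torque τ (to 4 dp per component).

rate change Δω = (0.07562667, 0.00566000, 0.00450000)
applied torque τ = (0.1900, -0.0900, -0.0300)
velocity change Δv = (-0.02960000, 0.02960000, 0.02960000)
m·(v₁−v₀)/dt = (-3.7000, 3.7000, 3.7000)

F = (-3.7000, 3.7000, 3.7000)
τ = (0.1900, -0.0900, -0.0300)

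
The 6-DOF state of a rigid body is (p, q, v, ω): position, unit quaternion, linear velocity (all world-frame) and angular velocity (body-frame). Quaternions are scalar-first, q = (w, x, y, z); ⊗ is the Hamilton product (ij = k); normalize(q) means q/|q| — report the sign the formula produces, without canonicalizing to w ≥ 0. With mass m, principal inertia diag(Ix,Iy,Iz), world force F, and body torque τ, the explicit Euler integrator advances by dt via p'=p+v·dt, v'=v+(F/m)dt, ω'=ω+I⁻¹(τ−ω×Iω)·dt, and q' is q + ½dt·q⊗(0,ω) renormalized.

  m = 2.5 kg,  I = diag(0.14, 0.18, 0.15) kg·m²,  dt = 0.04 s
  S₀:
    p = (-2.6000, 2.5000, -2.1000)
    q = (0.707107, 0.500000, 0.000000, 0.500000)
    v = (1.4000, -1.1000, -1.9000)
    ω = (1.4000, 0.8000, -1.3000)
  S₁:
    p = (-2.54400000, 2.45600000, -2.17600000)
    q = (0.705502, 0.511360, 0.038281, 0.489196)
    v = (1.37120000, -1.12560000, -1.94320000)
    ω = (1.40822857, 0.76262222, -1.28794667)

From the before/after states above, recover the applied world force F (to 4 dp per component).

Δv = v₁−v₀ = (-0.02880000, -0.02560000, -0.04320000)
applied force F = (-1.8000, -1.6000, -2.7000)

F = (-1.8000, -1.6000, -2.7000)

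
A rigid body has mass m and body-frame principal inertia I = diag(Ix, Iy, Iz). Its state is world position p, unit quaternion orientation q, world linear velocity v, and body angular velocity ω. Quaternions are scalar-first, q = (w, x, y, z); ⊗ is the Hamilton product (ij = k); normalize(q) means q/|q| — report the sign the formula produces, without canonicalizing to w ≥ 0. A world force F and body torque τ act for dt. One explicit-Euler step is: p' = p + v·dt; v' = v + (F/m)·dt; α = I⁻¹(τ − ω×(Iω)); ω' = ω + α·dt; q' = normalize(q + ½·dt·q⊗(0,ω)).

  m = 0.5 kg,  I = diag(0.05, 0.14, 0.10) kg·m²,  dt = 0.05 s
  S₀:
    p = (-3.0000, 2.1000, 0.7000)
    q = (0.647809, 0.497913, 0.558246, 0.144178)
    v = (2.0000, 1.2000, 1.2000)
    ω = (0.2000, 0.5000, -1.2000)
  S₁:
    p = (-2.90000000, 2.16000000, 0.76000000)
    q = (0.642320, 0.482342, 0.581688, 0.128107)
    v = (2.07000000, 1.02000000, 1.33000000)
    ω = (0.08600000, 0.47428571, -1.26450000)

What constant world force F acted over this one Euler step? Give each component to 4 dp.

F = (0.7000, -1.8000, 1.3000)

v₁ − v₀ = (0.07000000, -0.18000000, 0.13000000)
m·(v₁−v₀)/dt = (0.7000, -1.8000, 1.3000)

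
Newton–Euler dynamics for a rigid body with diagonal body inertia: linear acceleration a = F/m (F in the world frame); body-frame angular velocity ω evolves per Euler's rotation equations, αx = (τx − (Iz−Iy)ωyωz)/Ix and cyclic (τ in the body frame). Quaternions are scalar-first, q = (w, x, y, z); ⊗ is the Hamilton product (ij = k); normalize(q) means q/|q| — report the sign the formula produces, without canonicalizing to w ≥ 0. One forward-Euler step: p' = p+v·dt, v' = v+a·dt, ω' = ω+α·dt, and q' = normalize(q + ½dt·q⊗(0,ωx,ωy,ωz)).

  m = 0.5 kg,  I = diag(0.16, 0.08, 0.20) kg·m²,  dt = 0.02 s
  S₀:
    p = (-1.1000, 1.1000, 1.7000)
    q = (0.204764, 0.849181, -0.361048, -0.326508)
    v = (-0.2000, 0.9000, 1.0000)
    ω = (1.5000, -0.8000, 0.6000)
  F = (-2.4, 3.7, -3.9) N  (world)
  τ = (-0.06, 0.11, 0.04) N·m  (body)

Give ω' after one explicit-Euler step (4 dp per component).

(τ − ω×Iω)/I = (-0.0150, 1.8250, -0.2800)
ω' = ω + α·dt = (1.4997, -0.7635, 0.5944)

ω' = (1.4997, -0.7635, 0.5944)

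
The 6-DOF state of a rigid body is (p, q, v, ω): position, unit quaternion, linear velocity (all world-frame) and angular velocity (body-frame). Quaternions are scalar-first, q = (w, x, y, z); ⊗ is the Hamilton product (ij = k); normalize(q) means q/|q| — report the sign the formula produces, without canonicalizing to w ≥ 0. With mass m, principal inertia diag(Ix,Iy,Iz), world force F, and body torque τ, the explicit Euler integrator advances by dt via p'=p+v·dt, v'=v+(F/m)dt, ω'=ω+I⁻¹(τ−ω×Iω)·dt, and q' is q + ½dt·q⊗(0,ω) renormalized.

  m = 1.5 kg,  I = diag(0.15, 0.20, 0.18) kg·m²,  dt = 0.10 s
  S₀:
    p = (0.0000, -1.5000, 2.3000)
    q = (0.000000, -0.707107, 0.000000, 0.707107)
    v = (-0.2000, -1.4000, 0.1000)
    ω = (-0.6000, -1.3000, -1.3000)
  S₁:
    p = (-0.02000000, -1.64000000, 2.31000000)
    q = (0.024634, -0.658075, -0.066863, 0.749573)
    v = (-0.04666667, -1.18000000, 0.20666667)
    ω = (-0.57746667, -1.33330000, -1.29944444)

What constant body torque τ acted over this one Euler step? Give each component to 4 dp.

τ = (0.0000, -0.0900, 0.0400)

ω₁ − ω₀ = (0.02253333, -0.03330000, 0.00055556)
I·α + gyro = (0.0000, -0.0900, 0.0400)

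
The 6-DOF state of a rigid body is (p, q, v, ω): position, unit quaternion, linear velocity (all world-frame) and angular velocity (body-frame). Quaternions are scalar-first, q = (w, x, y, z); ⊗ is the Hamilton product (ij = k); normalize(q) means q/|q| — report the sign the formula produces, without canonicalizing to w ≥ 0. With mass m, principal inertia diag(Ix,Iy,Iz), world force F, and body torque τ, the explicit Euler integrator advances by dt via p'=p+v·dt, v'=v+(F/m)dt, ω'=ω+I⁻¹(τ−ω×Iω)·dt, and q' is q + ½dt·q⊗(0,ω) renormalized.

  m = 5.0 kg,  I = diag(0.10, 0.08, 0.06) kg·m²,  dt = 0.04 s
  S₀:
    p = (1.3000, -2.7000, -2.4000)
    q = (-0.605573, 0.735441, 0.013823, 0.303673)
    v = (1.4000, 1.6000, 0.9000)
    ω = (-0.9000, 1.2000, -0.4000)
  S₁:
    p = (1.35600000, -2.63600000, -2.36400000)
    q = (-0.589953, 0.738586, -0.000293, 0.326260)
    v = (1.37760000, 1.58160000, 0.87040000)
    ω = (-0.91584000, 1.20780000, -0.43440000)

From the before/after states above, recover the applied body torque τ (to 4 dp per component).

τ = (-0.0300, 0.0300, -0.0300)

ω₁ − ω₀ = (-0.01584000, 0.00780000, -0.03440000)
gyro term ω₀×Iω₀ = (0.0096, 0.0144, 0.0216)
I·α + gyro = (-0.0300, 0.0300, -0.0300)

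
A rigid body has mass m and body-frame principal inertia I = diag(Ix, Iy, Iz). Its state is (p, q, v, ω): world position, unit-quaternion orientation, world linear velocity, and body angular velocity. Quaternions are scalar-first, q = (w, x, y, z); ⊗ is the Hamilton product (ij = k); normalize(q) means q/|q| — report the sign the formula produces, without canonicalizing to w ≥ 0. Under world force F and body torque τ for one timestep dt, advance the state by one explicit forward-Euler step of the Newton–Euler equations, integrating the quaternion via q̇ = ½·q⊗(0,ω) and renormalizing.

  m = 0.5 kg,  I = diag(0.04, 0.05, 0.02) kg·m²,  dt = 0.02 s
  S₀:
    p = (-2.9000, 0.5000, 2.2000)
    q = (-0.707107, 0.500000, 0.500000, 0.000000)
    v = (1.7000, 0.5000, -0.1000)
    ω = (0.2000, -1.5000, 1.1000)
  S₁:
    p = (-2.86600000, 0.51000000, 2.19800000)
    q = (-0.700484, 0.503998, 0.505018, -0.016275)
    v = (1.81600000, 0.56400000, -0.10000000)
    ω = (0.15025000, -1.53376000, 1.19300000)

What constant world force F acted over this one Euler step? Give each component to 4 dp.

v₁ − v₀ = (0.11600000, 0.06400000, 0.00000000)
F = m·Δv/dt = (2.9000, 1.6000, 0.0000)

F = (2.9000, 1.6000, 0.0000)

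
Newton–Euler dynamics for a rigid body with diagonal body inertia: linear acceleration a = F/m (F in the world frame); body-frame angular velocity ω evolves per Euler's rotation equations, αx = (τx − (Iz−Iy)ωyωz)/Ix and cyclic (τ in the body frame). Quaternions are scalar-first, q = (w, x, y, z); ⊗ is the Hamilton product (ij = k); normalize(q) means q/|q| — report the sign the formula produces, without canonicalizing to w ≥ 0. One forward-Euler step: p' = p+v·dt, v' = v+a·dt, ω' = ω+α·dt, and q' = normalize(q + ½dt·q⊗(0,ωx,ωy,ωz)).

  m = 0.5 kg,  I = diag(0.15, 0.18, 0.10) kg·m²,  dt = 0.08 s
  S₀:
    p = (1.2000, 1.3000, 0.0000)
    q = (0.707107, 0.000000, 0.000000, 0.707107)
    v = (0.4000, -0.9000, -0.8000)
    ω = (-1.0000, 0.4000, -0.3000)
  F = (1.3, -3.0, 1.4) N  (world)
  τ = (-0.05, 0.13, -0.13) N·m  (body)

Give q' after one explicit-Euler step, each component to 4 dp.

Hamilton product q⊗(0,ω) = (0.2121321, -0.9899498, -0.4242642, -0.2121321)
updated quaternion q' = (0.7149, -0.0396, -0.0170, 0.6979)

q' = (0.7149, -0.0396, -0.0170, 0.6979)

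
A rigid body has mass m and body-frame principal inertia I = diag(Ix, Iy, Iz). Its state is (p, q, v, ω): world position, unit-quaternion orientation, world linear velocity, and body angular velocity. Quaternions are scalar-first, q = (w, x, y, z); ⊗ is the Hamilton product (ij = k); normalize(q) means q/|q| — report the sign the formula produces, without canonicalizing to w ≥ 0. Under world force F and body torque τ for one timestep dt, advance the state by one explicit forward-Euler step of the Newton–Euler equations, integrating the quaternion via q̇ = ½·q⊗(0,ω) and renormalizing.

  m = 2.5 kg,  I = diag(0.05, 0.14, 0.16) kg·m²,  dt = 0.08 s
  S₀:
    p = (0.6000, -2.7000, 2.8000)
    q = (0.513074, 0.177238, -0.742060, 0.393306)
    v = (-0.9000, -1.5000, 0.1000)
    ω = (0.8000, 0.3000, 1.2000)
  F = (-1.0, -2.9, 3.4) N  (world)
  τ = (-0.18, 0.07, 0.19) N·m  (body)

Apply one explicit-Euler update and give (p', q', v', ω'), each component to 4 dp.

angular accel α = (-3.7440, 1.2543, 1.0525)
ω + α·dt = (0.5005, 0.4003, 1.2842)
q⊗(0,ω) = (-0.3911396, -0.5980046, 0.2558814, 1.2625082)
q' = normalize(q + ½dt·q⊗(0,ω)) = (0.4966, 0.1531, -0.7306, 0.4430)
new position p' = (0.5280, -2.8200, 2.8080)
v' = v + a·dt = (-0.9320, -1.5928, 0.2088)

p' = (0.5280, -2.8200, 2.8080)
q' = (0.4966, 0.1531, -0.7306, 0.4430)
v' = (-0.9320, -1.5928, 0.2088)
ω' = (0.5005, 0.4003, 1.2842)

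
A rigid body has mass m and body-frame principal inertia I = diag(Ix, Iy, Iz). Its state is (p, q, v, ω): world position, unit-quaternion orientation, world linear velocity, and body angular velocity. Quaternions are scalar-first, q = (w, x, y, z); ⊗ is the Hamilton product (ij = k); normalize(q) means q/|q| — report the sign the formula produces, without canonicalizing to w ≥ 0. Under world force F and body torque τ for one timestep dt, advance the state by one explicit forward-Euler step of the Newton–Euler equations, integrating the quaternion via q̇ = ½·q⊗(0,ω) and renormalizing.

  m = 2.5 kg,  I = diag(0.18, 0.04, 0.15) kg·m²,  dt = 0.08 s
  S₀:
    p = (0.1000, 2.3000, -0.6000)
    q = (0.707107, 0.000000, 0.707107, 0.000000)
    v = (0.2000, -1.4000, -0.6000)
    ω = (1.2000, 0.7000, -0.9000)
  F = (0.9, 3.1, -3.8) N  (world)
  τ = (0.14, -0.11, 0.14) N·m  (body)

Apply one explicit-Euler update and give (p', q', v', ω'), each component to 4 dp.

linear accel F/m = (0.3600, 1.2400, -1.5200)
p' = p + v·dt = (0.1160, 2.1880, -0.6480)
v + (F/m)dt = (0.2288, -1.3008, -0.7216)
α = I⁻¹(τ − ω×Iω) = (1.1628, -1.9400, 1.7173)
new body rate ω' = (1.2930, 0.5448, -0.7626)
2q̇ = q⊗(0,ω) = (-0.4949749, 0.2121321, 0.4949749, -1.4849247)
q + ½dt·q⊗(0,ω), renormalized = (0.6858, 0.0085, 0.7253, -0.0593)

p' = (0.1160, 2.1880, -0.6480)
q' = (0.6858, 0.0085, 0.7253, -0.0593)
v' = (0.2288, -1.3008, -0.7216)
ω' = (1.2930, 0.5448, -0.7626)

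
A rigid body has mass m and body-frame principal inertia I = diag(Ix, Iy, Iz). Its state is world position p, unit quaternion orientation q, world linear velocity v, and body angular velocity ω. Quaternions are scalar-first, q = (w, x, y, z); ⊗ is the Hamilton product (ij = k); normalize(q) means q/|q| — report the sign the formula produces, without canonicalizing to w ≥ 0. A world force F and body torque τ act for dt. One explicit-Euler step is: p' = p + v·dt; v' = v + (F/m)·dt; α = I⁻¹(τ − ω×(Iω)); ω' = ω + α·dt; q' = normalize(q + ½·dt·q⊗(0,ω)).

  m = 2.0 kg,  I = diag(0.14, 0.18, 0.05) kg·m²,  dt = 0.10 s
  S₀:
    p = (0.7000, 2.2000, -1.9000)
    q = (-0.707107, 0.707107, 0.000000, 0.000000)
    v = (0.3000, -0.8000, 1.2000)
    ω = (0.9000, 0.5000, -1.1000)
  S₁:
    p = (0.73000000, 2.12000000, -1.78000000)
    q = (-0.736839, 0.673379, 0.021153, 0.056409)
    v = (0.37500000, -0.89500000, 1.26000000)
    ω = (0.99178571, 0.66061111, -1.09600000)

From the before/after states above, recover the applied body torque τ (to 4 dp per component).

rate change Δω = (0.09178571, 0.16061111, 0.00400000)
precession coupling = (0.0715, -0.0891, 0.0180)
I·α + gyro = (0.2000, 0.2000, 0.0200)

τ = (0.2000, 0.2000, 0.0200)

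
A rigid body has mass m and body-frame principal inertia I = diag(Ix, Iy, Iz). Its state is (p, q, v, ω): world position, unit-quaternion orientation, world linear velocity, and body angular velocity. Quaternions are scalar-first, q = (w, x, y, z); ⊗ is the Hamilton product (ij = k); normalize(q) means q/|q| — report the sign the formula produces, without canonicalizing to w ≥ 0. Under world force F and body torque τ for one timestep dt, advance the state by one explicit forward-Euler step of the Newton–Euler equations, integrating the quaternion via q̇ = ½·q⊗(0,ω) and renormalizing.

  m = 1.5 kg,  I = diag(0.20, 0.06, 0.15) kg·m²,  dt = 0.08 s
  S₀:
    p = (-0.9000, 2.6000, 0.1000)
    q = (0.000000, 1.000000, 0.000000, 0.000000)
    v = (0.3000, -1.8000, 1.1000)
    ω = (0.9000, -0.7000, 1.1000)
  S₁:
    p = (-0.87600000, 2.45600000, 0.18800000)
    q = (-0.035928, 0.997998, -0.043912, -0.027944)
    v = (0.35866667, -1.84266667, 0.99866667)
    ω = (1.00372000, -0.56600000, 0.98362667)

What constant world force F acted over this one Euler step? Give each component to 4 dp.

v₁ − v₀ = (0.05866667, -0.04266667, -0.10133333)
applied force F = (1.1000, -0.8000, -1.9000)

F = (1.1000, -0.8000, -1.9000)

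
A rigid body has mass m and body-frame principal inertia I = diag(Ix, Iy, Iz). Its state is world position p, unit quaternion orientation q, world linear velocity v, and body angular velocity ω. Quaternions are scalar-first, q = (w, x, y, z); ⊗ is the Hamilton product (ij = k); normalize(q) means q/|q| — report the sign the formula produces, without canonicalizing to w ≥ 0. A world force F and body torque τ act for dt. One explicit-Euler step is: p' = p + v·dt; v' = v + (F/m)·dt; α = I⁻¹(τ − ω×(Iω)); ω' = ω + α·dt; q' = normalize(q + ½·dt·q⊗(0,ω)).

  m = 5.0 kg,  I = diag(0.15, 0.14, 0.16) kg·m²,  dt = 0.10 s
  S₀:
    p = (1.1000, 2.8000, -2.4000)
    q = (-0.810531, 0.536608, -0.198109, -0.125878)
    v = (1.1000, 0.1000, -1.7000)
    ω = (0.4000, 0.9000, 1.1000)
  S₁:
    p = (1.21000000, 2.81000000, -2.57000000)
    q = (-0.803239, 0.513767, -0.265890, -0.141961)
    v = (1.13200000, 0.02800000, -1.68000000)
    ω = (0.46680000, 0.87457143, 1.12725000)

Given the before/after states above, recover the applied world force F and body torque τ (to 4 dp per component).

v₁ − v₀ = (0.03200000, -0.07200000, 0.02000000)
applied force F = (1.6000, -3.6000, 1.0000)
ω₁ − ω₀ = (0.06680000, -0.02542857, 0.02725000)
I·α + gyro = (0.1200, -0.0400, 0.0400)

F = (1.6000, -3.6000, 1.0000)
τ = (0.1200, -0.0400, 0.0400)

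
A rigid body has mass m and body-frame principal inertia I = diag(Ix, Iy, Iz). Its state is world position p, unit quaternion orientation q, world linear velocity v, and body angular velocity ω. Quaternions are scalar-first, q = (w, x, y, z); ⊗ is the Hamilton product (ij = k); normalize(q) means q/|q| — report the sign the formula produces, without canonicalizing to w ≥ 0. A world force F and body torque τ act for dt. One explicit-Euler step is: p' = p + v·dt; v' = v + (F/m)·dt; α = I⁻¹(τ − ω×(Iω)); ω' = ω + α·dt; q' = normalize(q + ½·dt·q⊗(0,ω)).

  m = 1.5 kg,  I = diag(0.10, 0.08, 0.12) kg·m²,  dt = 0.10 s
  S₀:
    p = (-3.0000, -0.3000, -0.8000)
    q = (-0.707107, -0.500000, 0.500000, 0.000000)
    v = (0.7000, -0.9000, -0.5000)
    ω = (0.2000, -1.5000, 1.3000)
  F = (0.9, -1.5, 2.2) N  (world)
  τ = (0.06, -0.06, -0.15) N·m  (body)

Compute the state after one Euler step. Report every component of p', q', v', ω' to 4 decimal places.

ω×(Iω) gyroscopic = (-0.0780, -0.0052, 0.0060)
angular accel α = (1.3800, -0.6850, -1.3000)
ω + α·dt = (0.3380, -1.5685, 1.1700)
Hamilton product q⊗(0,ω) = (0.8500000, 0.5085786, 1.7106605, -0.2692391)
q' = normalize(q + ½dt·q⊗(0,ω)) = (-0.6613, -0.4722, 0.5826, -0.0134)
linear accel F/m = (0.6000, -1.0000, 1.4667)
p + v·dt = (-2.9300, -0.3900, -0.8500)
v + (F/m)dt = (0.7600, -1.0000, -0.3533)

p' = (-2.9300, -0.3900, -0.8500)
q' = (-0.6613, -0.4722, 0.5826, -0.0134)
v' = (0.7600, -1.0000, -0.3533)
ω' = (0.3380, -1.5685, 1.1700)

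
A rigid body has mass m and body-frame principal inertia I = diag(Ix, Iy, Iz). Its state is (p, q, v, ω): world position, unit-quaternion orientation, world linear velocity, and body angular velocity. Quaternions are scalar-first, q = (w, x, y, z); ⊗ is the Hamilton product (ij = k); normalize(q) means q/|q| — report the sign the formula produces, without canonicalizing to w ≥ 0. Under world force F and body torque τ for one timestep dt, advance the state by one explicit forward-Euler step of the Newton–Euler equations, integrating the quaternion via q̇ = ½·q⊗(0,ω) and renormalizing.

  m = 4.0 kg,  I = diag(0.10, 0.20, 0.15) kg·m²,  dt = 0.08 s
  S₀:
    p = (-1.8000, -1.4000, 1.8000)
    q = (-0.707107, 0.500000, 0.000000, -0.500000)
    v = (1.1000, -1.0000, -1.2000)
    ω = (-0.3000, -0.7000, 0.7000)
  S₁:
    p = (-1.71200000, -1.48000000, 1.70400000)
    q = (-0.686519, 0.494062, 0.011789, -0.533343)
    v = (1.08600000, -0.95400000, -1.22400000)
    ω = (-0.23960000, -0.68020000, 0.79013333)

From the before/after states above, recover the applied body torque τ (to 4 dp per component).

τ = (0.1000, 0.0600, 0.1900)

rate change Δω = (0.06040000, 0.01980000, 0.09013333)
applied torque τ = (0.1000, 0.0600, 0.1900)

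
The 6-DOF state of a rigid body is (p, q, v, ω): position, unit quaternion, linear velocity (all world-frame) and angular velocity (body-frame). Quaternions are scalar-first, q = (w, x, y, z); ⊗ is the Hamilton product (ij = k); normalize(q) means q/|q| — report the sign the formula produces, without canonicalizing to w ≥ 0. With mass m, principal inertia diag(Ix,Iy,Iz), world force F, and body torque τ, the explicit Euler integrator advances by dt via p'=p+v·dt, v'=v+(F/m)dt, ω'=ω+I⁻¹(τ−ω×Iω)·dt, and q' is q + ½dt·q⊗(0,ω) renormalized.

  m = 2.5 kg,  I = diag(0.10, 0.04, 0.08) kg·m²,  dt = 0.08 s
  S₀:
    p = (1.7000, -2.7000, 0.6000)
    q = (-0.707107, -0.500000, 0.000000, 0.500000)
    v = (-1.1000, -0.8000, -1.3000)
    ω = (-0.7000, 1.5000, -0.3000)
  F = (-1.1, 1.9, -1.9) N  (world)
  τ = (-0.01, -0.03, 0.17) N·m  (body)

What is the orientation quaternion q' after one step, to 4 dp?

q⊗(0,ω) = (-0.2000000, -0.2550251, -1.5606605, -0.5378679)
q + ½dt·q⊗(0,ω), renormalized = (-0.7135, -0.5090, -0.0623, 0.4774)

q' = (-0.7135, -0.5090, -0.0623, 0.4774)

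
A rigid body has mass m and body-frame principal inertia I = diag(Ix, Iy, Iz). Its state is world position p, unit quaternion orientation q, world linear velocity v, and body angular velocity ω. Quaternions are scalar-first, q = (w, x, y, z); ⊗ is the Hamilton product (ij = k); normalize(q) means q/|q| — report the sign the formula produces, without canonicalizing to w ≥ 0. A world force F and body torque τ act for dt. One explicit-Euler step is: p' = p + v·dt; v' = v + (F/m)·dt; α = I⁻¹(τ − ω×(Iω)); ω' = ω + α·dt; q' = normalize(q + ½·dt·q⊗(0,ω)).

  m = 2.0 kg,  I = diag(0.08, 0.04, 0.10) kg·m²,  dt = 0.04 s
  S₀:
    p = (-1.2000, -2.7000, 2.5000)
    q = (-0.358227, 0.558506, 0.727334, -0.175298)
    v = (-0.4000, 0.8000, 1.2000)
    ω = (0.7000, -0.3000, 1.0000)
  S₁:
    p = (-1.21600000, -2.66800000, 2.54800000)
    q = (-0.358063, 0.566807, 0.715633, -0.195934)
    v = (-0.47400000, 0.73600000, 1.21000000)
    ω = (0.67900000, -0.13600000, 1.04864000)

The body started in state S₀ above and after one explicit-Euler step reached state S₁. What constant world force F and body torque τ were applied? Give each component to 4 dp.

Δv = v₁−v₀ = (-0.07400000, -0.06400000, 0.01000000)
applied force F = (-3.7000, -3.2000, 0.5000)
ω₁ − ω₀ = (-0.02100000, 0.16400000, 0.04864000)
gyro term ω₀×Iω₀ = (-0.0180, -0.0140, 0.0084)
τ = I·(Δω/dt) + ω₀×(Iω₀) = (-0.0600, 0.1500, 0.1300)

F = (-3.7000, -3.2000, 0.5000)
τ = (-0.0600, 0.1500, 0.1300)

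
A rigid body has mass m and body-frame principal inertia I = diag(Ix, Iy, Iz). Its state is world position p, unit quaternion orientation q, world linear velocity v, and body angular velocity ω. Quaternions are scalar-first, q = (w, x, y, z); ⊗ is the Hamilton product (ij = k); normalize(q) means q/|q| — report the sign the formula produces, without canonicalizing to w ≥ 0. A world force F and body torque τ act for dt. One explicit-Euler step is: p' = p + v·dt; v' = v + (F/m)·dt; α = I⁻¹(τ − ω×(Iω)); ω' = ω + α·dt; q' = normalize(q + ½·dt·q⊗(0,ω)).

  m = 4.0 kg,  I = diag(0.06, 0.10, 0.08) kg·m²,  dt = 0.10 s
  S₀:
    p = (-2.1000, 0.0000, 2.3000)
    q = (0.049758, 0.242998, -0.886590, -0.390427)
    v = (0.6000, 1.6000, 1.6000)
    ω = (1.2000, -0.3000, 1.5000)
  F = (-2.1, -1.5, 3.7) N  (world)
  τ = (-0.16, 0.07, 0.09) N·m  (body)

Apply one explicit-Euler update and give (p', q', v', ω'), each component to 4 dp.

angular accel α = (-2.8167, 1.0600, 1.3050)
ω' = ω + α·dt = (0.9183, -0.1940, 1.6305)
2q̇ = q⊗(0,ω) = (0.0280659, -1.3873035, -0.8479368, 1.0656456)
q' = normalize(q + ½dt·q⊗(0,ω)) = (0.0509, 0.1728, -0.9246, -0.3356)
linear accel F/m = (-0.5250, -0.3750, 0.9250)
new position p' = (-2.0400, 0.1600, 2.4600)
v + (F/m)dt = (0.5475, 1.5625, 1.6925)

p' = (-2.0400, 0.1600, 2.4600)
q' = (0.0509, 0.1728, -0.9246, -0.3356)
v' = (0.5475, 1.5625, 1.6925)
ω' = (0.9183, -0.1940, 1.6305)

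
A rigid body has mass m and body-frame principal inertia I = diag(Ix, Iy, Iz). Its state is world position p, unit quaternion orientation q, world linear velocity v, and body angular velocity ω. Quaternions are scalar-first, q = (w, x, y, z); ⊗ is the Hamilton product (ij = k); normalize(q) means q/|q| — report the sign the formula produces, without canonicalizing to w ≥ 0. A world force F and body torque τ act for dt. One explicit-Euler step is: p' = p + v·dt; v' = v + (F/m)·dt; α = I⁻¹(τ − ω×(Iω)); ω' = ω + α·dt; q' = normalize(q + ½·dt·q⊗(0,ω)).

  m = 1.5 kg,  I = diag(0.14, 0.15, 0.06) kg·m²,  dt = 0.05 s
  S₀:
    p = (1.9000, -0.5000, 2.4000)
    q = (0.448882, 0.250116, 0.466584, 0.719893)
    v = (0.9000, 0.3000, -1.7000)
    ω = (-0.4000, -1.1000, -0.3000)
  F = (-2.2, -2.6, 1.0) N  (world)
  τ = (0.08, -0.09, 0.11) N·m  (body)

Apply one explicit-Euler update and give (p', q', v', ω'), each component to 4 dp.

angular accel α = (0.7836, -0.6640, 1.7600)
new body rate ω' = (-0.3608, -1.1332, -0.2120)
2q̇ = q⊗(0,ω) = (0.8292567, 0.4723543, -0.7066926, -0.2231586)
updated quaternion q' = (0.4694, 0.2618, 0.4487, 0.7140)
a = (-1.4667, -1.7333, 0.6667)
p + v·dt = (1.9450, -0.4850, 2.3150)
new velocity v' = (0.8267, 0.2133, -1.6667)

p' = (1.9450, -0.4850, 2.3150)
q' = (0.4694, 0.2618, 0.4487, 0.7140)
v' = (0.8267, 0.2133, -1.6667)
ω' = (-0.3608, -1.1332, -0.2120)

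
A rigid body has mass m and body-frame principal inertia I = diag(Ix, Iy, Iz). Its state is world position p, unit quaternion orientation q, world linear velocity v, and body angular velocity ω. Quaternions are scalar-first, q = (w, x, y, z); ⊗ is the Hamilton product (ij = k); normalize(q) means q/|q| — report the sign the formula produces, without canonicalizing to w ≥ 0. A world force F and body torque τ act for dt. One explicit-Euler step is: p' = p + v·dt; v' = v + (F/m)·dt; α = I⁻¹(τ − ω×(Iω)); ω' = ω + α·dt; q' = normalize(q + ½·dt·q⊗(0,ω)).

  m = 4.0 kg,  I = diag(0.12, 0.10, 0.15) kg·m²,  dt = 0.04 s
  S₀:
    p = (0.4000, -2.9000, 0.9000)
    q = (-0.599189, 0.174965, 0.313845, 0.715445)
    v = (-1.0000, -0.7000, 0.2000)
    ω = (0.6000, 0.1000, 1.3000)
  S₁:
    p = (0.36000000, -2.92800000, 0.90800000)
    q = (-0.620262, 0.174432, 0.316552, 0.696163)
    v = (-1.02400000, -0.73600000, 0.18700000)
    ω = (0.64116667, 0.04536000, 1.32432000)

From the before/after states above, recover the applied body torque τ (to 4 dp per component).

τ = (0.1300, -0.1600, 0.0900)

Δω = ω₁−ω₀ = (0.04116667, -0.05464000, 0.02432000)
τ = I·(Δω/dt) + ω₀×(Iω₀) = (0.1300, -0.1600, 0.0900)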